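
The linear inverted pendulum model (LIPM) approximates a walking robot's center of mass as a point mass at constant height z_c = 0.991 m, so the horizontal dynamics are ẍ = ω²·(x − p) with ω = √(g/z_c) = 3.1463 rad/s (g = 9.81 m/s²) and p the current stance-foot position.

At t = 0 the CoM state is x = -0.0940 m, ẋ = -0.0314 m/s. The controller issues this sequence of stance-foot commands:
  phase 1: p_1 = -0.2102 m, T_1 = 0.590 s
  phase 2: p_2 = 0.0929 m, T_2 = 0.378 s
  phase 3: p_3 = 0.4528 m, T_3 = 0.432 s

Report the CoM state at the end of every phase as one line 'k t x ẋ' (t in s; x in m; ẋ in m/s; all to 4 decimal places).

phase 1: p=-0.2102, T=0.590, ωT=1.856317, cosh=3.278184, sinh=3.121937; start (x,ẋ)=(-0.094000, -0.031400) → end (x,ẋ)=(0.139568, 1.038445)
phase 2: p=0.0929, T=0.378, ωT=1.189301, cosh=1.794610, sinh=1.490176; start (x,ẋ)=(0.139568, 1.038445) → end (x,ẋ)=(0.668488, 2.082410)
phase 3: p=0.4528, T=0.432, ωT=1.359202, cosh=2.074975, sinh=1.818109; start (x,ẋ)=(0.668488, 2.082410) → end (x,ẋ)=(2.103681, 5.554752)

1 0.5900 0.1396 1.0384
2 0.9680 0.6685 2.0824
3 1.4000 2.1037 5.5548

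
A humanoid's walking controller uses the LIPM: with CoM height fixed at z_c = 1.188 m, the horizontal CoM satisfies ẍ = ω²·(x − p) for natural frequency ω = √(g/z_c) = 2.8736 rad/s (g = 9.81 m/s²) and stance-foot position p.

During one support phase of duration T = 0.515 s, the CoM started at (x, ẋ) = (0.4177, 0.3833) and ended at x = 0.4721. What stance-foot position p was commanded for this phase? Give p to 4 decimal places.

p = 0.5882

ωT = 2.8736·0.515 = 1.479904; cosh(ωT) = 2.310092, sinh(ωT) = 2.082432
x(T) = p + (x₀−p)·cosh(ωT) + (ẋ₀/ω)·sinh(ωT) ⇒ p·(1 − cosh) = x(T) − x₀·cosh − (ẋ₀/ω)·sinh
numerator   = 0.4721 − (0.4177)·2.310092 − (0.3833/2.8736)·2.082432 = -0.770594
denominator = 1 − 2.310092 = -1.310092
p = -0.770594 / -1.310092 = 0.5882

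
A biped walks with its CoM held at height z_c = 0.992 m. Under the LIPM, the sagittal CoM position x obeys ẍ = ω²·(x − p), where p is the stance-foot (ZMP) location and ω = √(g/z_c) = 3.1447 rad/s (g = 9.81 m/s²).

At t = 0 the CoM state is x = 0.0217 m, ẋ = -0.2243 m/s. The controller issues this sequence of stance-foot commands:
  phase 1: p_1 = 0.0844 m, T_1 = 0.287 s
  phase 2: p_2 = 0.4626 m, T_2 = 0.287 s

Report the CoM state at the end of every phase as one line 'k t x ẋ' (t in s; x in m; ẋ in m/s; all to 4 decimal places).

phase 1: p=0.0844, T=0.287, ωT=0.902529, cosh=1.435687, sinh=1.030144; start (x,ẋ)=(0.021700, -0.224300) → end (x,ẋ)=(-0.079094, -0.525141)
phase 2: p=0.4626, T=0.287, ωT=0.902529, cosh=1.435687, sinh=1.030144; start (x,ẋ)=(-0.079094, -0.525141) → end (x,ẋ)=(-0.487129, -2.508753)

1 0.2870 -0.0791 -0.5251
2 0.5740 -0.4871 -2.5088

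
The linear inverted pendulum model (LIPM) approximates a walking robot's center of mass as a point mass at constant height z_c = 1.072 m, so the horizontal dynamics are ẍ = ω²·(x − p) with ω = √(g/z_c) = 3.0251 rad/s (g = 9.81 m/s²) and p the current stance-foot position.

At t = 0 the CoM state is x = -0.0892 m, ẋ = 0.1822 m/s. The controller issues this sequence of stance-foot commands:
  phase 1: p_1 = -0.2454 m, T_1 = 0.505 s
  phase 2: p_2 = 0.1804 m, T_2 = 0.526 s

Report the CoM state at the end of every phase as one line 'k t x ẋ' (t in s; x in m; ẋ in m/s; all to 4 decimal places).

phase 1: p=-0.2454, T=0.505, ωT=1.527676, cosh=2.412247, sinh=2.195207; start (x,ẋ)=(-0.089200, 0.182200) → end (x,ẋ)=(0.263609, 1.476792)
phase 2: p=0.1804, T=0.526, ωT=1.591203, cosh=2.556665, sinh=2.352985; start (x,ẋ)=(0.263609, 1.476792) → end (x,ẋ)=(1.541817, 4.367946)

1 0.5050 0.2636 1.4768
2 1.0310 1.5418 4.3679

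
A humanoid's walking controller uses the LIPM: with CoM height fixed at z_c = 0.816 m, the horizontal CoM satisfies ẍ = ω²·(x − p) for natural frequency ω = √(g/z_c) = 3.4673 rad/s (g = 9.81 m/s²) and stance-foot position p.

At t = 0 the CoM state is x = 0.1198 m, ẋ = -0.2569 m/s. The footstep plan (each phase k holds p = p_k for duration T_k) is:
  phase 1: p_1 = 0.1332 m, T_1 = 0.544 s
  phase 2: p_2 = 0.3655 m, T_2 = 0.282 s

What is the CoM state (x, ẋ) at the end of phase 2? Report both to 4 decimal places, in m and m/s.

phase 1: p=0.1332, T=0.544, ωT=1.886211, cosh=3.372991, sinh=3.221346; start (x,ẋ)=(0.119800, -0.256900) → end (x,ẋ)=(-0.150675, -1.016191)
phase 2: p=0.3655, T=0.282, ωT=0.977779, cosh=1.517345, sinh=1.141199; start (x,ẋ)=(-0.150675, -1.016191) → end (x,ẋ)=(-0.752176, -3.584354)

x = -0.7522, ẋ = -3.5844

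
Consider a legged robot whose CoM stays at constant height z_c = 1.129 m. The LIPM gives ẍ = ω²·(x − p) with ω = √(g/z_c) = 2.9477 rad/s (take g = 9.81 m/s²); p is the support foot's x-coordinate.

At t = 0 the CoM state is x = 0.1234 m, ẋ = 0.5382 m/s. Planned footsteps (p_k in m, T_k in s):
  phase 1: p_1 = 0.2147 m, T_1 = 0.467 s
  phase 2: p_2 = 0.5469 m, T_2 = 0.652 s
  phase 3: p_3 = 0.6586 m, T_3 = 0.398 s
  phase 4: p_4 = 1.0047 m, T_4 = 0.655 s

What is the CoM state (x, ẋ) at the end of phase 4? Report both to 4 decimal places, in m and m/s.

x = 0.7768, ẋ = -0.5011

phase 1: p=0.2147, T=0.467, ωT=1.376576, cosh=2.106878, sinh=1.854436; start (x,ẋ)=(0.123400, 0.538200) → end (x,ẋ)=(0.360931, 0.634846)
phase 2: p=0.5469, T=0.652, ωT=1.921900, cosh=3.490131, sinh=3.343802; start (x,ẋ)=(0.360931, 0.634846) → end (x,ẋ)=(0.617998, 0.382686)
phase 3: p=0.6586, T=0.398, ωT=1.173185, cosh=1.770825, sinh=1.461445; start (x,ẋ)=(0.617998, 0.382686) → end (x,ẋ)=(0.776433, 0.502759)
phase 4: p=1.0047, T=0.655, ωT=1.930744, cosh=3.519837, sinh=3.374797; start (x,ẋ)=(0.776433, 0.502759) → end (x,ẋ)=(0.776842, -0.501144)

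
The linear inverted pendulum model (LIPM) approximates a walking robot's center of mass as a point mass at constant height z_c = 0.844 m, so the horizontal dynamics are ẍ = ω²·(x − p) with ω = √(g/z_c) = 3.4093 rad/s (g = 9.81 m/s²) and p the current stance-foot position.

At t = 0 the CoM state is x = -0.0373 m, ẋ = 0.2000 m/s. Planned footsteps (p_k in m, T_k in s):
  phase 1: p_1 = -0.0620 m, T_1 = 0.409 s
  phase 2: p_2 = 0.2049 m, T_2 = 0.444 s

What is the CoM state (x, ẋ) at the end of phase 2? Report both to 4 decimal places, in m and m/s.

x = 0.3320, ẋ = 0.6398

phase 1: p=-0.0620, T=0.409, ωT=1.394404, cosh=2.140275, sinh=1.892294; start (x,ẋ)=(-0.037300, 0.200000) → end (x,ẋ)=(0.101873, 0.587405)
phase 2: p=0.2049, T=0.444, ωT=1.513729, cosh=2.381866, sinh=2.161778; start (x,ẋ)=(0.101873, 0.587405) → end (x,ẋ)=(0.331966, 0.639791)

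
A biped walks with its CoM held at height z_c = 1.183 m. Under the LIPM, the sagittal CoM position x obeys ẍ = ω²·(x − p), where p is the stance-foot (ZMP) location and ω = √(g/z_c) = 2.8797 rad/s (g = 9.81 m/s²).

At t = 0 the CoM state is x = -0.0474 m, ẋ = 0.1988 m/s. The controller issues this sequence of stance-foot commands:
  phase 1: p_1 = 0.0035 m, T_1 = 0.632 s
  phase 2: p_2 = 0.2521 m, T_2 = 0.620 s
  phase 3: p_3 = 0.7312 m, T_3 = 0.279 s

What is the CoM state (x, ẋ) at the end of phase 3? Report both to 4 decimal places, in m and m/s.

x = -0.8310, ẋ = -3.8229

phase 1: p=0.0035, T=0.632, ωT=1.819970, cosh=3.166853, sinh=3.004823; start (x,ẋ)=(-0.047400, 0.198800) → end (x,ẋ)=(0.049745, 0.189133)
phase 2: p=0.2521, T=0.620, ωT=1.785414, cosh=3.064888, sinh=2.897160; start (x,ẋ)=(0.049745, 0.189133) → end (x,ẋ)=(-0.177815, -1.108566)
phase 3: p=0.7312, T=0.279, ωT=0.803436, cosh=1.340495, sinh=0.892707; start (x,ẋ)=(-0.177815, -1.108566) → end (x,ẋ)=(-0.830985, -3.822858)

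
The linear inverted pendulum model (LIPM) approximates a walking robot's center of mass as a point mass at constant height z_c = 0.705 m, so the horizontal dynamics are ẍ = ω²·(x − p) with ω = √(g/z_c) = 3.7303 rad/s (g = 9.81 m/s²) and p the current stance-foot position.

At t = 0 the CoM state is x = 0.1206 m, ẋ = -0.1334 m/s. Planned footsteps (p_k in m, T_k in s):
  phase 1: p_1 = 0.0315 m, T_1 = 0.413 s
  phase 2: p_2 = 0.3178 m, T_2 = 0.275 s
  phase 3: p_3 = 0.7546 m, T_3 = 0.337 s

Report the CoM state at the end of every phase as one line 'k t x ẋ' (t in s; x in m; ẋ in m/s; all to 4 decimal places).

phase 1: p=0.0315, T=0.413, ωT=1.540614, cosh=2.440852, sinh=2.226603; start (x,ẋ)=(0.120600, -0.133400) → end (x,ẋ)=(0.169354, 0.414446)
phase 2: p=0.3178, T=0.275, ωT=1.025833, cosh=1.573957, sinh=1.215459; start (x,ẋ)=(0.169354, 0.414446) → end (x,ẋ)=(0.219193, -0.020739)
phase 3: p=0.7546, T=0.337, ωT=1.257111, cosh=1.899863, sinh=1.615388; start (x,ẋ)=(0.219193, -0.020739) → end (x,ẋ)=(-0.271581, -3.265702)

1 0.4130 0.1694 0.4144
2 0.6880 0.2192 -0.0207
3 1.0250 -0.2716 -3.2657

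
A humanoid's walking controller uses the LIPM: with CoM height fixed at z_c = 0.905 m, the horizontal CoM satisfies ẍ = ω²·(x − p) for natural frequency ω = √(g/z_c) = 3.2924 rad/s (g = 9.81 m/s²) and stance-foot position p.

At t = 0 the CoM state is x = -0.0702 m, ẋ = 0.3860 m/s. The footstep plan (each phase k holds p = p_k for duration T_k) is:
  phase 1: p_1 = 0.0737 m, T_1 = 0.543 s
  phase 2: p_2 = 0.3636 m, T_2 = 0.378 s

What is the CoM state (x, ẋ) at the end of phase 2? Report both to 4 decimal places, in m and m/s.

x = -0.4641, ẋ = -2.4089

phase 1: p=0.0737, T=0.543, ωT=1.787773, cosh=3.071731, sinh=2.904399; start (x,ẋ)=(-0.070200, 0.386000) → end (x,ẋ)=(-0.027811, -0.190347)
phase 2: p=0.3636, T=0.378, ωT=1.244527, cosh=1.879685, sinh=1.591608; start (x,ẋ)=(-0.027811, -0.190347) → end (x,ẋ)=(-0.464147, -2.408870)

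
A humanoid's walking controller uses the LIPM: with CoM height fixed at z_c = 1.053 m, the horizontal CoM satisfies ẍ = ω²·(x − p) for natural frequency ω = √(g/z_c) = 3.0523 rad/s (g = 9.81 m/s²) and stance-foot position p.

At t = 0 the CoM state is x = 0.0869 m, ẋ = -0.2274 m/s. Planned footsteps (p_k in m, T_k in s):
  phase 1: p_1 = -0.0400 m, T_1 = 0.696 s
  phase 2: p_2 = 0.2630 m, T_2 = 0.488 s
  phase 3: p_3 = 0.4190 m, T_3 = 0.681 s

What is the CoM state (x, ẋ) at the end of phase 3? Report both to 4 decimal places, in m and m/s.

phase 1: p=-0.0400, T=0.696, ωT=2.124401, cosh=4.243693, sinh=4.124189; start (x,ẋ)=(0.086900, -0.227400) → end (x,ẋ)=(0.191268, 0.632434)
phase 2: p=0.2630, T=0.488, ωT=1.489522, cosh=2.330229, sinh=2.104748; start (x,ẋ)=(0.191268, 0.632434) → end (x,ẋ)=(0.531950, 1.012885)
phase 3: p=0.4190, T=0.681, ωT=2.078616, cosh=4.059252, sinh=3.934149; start (x,ẋ)=(0.531950, 1.012885) → end (x,ẋ)=(2.183012, 5.467880)

x = 2.1830, ẋ = 5.4679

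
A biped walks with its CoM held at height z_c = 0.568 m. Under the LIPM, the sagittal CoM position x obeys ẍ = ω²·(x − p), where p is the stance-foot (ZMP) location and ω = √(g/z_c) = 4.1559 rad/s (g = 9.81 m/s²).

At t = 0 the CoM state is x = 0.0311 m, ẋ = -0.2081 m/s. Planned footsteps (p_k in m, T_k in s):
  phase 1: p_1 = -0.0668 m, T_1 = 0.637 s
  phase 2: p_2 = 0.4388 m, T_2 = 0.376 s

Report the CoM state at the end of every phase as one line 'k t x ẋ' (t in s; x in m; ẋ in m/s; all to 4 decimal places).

phase 1: p=-0.0668, T=0.637, ωT=2.647308, cosh=7.093417, sinh=7.022575; start (x,ẋ)=(0.031100, -0.208100) → end (x,ẋ)=(0.276001, 1.381083)
phase 2: p=0.4388, T=0.376, ωT=1.562618, cosh=2.490442, sinh=2.280856; start (x,ẋ)=(0.276001, 1.381083) → end (x,ẋ)=(0.791330, 1.896338)

1 0.6370 0.2760 1.3811
2 1.0130 0.7913 1.8963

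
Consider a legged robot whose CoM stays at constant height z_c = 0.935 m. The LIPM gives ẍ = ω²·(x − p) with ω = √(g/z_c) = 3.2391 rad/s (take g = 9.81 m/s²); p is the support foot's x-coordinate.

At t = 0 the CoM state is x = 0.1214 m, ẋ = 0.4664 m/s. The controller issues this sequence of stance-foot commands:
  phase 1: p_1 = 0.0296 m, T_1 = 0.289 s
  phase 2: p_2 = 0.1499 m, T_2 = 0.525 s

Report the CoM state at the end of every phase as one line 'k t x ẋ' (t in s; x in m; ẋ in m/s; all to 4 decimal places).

1 0.2890 0.3200 1.0069
2 0.8140 1.4541 4.3078

phase 1: p=0.0296, T=0.289, ωT=0.936100, cosh=1.471085, sinh=1.078931; start (x,ẋ)=(0.121400, 0.466400) → end (x,ẋ)=(0.320002, 1.006934)
phase 2: p=0.1499, T=0.525, ωT=1.700528, cosh=2.829711, sinh=2.647124; start (x,ẋ)=(0.320002, 1.006934) → end (x,ẋ)=(1.454146, 4.307834)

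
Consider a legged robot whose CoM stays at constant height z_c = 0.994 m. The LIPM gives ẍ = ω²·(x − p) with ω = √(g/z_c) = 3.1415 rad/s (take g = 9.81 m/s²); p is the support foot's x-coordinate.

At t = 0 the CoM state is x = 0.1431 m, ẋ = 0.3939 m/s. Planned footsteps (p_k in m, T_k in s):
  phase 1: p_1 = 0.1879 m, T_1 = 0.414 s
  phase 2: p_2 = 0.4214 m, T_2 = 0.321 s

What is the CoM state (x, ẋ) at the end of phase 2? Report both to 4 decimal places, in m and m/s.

phase 1: p=0.1879, T=0.414, ωT=1.300581, cosh=1.971901, sinh=1.699528; start (x,ẋ)=(0.143100, 0.393900) → end (x,ẋ)=(0.312656, 0.537542)
phase 2: p=0.4214, T=0.321, ωT=1.008422, cosh=1.553032, sinh=1.188238; start (x,ẋ)=(0.312656, 0.537542) → end (x,ẋ)=(0.455836, 0.428894)

x = 0.4558, ẋ = 0.4289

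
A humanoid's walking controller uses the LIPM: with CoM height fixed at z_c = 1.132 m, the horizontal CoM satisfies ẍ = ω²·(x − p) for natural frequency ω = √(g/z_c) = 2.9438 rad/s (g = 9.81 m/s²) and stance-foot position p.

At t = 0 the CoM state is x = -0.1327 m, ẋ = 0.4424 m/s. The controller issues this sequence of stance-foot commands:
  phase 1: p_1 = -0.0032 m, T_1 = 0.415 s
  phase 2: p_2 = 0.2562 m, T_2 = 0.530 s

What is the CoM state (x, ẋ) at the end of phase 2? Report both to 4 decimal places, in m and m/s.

x = -0.2293, ẋ = -1.2176

phase 1: p=-0.0032, T=0.415, ωT=1.221677, cosh=1.843804, sinh=1.549069; start (x,ẋ)=(-0.132700, 0.442400) → end (x,ẋ)=(-0.009176, 0.225160)
phase 2: p=0.2562, T=0.530, ωT=1.560214, cosh=2.484965, sinh=2.274874; start (x,ẋ)=(-0.009176, 0.225160) → end (x,ẋ)=(-0.229253, -1.217646)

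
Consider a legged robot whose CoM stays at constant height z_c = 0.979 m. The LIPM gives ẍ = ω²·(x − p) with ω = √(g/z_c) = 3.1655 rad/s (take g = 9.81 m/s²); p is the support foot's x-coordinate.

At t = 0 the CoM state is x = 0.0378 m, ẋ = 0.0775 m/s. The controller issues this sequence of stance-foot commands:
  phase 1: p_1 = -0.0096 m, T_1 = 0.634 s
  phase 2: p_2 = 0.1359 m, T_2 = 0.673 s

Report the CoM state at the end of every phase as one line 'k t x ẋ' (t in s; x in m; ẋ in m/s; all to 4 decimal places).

phase 1: p=-0.0096, T=0.634, ωT=2.006927, cosh=3.787409, sinh=3.653008; start (x,ẋ)=(0.037800, 0.077500) → end (x,ẋ)=(0.259359, 0.841639)
phase 2: p=0.1359, T=0.673, ωT=2.130382, cosh=4.268435, sinh=4.149643; start (x,ẋ)=(0.259359, 0.841639) → end (x,ẋ)=(1.766177, 5.214196)

1 0.6340 0.2594 0.8416
2 1.3070 1.7662 5.2142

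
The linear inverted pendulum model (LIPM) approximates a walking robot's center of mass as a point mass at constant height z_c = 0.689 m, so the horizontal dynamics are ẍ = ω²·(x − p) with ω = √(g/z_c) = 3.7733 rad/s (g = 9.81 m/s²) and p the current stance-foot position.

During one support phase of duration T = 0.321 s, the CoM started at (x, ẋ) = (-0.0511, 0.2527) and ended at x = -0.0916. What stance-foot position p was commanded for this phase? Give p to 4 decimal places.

ωT = 3.7733·0.321 = 1.211229; cosh(ωT) = 1.827720, sinh(ωT) = 1.529889
x(T) = p + (x₀−p)·cosh(ωT) + (ẋ₀/ω)·sinh(ωT) ⇒ p·(1 − cosh) = x(T) − x₀·cosh − (ẋ₀/ω)·sinh
numerator   = -0.0916 − (-0.0511)·1.827720 − (0.2527/3.7733)·1.529889 = -0.100661
denominator = 1 − 1.827720 = -0.827720
p = -0.100661 / -0.827720 = 0.1216

p = 0.1216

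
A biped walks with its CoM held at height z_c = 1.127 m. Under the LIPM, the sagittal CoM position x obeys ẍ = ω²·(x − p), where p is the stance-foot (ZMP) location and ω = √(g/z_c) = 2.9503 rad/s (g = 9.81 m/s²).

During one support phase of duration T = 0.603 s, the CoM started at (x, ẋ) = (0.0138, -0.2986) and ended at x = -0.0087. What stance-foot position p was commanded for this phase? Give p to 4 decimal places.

p = -0.1175

ωT = 2.9503·0.603 = 1.779031; cosh(ωT) = 3.046457, sinh(ωT) = 2.877655
x(T) = p + (x₀−p)·cosh(ωT) + (ẋ₀/ω)·sinh(ωT) ⇒ p·(1 − cosh) = x(T) − x₀·cosh − (ẋ₀/ω)·sinh
numerator   = -0.0087 − (0.0138)·3.046457 − (-0.2986/2.9503)·2.877655 = 0.240507
denominator = 1 − 3.046457 = -2.046457
p = 0.240507 / -2.046457 = -0.1175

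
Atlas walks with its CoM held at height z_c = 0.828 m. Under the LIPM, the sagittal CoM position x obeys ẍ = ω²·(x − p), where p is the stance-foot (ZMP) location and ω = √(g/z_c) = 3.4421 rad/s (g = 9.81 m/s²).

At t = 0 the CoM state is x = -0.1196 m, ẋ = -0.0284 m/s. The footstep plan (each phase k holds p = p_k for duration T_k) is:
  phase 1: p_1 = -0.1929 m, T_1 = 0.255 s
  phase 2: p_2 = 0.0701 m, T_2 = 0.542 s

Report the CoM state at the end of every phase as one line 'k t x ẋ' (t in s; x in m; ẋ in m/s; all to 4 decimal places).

phase 1: p=-0.1929, T=0.255, ωT=0.877736, cosh=1.410585, sinh=0.994862; start (x,ẋ)=(-0.119600, -0.028400) → end (x,ẋ)=(-0.097713, 0.210949)
phase 2: p=0.0701, T=0.542, ωT=1.865618, cosh=3.307364, sinh=3.152564; start (x,ẋ)=(-0.097713, 0.210949) → end (x,ẋ)=(-0.291712, -1.123323)

1 0.2550 -0.0977 0.2109
2 0.7970 -0.2917 -1.1233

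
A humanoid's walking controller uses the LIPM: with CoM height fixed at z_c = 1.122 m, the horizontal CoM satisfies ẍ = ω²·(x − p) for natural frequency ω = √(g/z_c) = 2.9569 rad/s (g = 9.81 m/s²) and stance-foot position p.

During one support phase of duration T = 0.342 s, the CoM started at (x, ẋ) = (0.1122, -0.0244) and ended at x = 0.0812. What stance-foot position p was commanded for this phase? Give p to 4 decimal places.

ωT = 2.9569·0.342 = 1.011260; cosh(ωT) = 1.556411, sinh(ωT) = 1.192651
x(T) = p + (x₀−p)·cosh(ωT) + (ẋ₀/ω)·sinh(ωT) ⇒ p·(1 − cosh) = x(T) − x₀·cosh − (ẋ₀/ω)·sinh
numerator   = 0.0812 − (0.1122)·1.556411 − (-0.0244/2.9569)·1.192651 = -0.083588
denominator = 1 − 1.556411 = -0.556411
p = -0.083588 / -0.556411 = 0.1502

p = 0.1502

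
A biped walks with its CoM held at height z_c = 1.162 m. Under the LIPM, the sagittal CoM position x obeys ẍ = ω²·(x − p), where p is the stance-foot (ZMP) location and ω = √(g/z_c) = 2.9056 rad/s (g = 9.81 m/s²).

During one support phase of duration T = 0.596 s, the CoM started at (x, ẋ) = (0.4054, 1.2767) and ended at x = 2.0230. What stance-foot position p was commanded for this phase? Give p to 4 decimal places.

p = 0.1885

ωT = 2.9056·0.596 = 1.731738; cosh(ωT) = 2.913720, sinh(ωT) = 2.736744
x(T) = p + (x₀−p)·cosh(ωT) + (ẋ₀/ω)·sinh(ωT) ⇒ p·(1 − cosh) = x(T) − x₀·cosh − (ẋ₀/ω)·sinh
numerator   = 2.0230 − (0.4054)·2.913720 − (1.2767/2.9056)·2.736744 = -0.360728
denominator = 1 − 2.913720 = -1.913720
p = -0.360728 / -1.913720 = 0.1885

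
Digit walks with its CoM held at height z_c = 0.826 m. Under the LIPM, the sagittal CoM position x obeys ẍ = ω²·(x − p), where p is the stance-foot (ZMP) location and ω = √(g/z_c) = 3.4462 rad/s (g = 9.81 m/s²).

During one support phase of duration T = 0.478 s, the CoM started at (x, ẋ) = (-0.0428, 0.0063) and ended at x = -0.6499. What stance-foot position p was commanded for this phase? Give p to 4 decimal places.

ωT = 3.4462·0.478 = 1.647284; cosh(ωT) = 2.692714, sinh(ωT) = 2.500141
x(T) = p + (x₀−p)·cosh(ωT) + (ẋ₀/ω)·sinh(ωT) ⇒ p·(1 − cosh) = x(T) − x₀·cosh − (ẋ₀/ω)·sinh
numerator   = -0.6499 − (-0.0428)·2.692714 − (0.0063/3.4462)·2.500141 = -0.539222
denominator = 1 − 2.692714 = -1.692714
p = -0.539222 / -1.692714 = 0.3186

p = 0.3186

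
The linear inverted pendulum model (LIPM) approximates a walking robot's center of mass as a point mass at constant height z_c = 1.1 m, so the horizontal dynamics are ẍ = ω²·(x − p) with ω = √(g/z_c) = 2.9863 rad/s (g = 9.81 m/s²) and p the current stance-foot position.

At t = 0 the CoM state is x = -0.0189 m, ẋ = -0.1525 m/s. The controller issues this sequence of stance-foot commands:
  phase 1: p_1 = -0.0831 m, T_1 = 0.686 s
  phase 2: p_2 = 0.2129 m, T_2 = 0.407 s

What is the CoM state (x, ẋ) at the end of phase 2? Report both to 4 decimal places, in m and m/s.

phase 1: p=-0.0831, T=0.686, ωT=2.048602, cosh=3.942981, sinh=3.814066; start (x,ẋ)=(-0.018900, -0.152500) → end (x,ẋ)=(-0.024732, 0.129930)
phase 2: p=0.2129, T=0.407, ωT=1.215424, cosh=1.834154, sinh=1.537570; start (x,ẋ)=(-0.024732, 0.129930) → end (x,ẋ)=(-0.156056, -0.852809)

x = -0.1561, ẋ = -0.8528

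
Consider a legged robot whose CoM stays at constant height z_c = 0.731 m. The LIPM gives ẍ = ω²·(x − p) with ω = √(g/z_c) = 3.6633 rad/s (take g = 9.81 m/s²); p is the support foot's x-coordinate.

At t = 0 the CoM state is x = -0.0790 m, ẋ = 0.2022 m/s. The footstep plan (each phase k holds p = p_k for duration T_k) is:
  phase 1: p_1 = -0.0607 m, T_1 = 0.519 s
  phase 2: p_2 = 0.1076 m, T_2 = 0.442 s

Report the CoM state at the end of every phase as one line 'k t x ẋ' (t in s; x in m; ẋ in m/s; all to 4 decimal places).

phase 1: p=-0.0607, T=0.519, ωT=1.901253, cosh=3.421828, sinh=3.272447; start (x,ẋ)=(-0.079000, 0.202200) → end (x,ẋ)=(0.057307, 0.472514)
phase 2: p=0.1076, T=0.442, ωT=1.619179, cosh=2.623501, sinh=2.425440; start (x,ẋ)=(0.057307, 0.472514) → end (x,ẋ)=(0.288504, 0.792782)

1 0.5190 0.0573 0.4725
2 0.9610 0.2885 0.7928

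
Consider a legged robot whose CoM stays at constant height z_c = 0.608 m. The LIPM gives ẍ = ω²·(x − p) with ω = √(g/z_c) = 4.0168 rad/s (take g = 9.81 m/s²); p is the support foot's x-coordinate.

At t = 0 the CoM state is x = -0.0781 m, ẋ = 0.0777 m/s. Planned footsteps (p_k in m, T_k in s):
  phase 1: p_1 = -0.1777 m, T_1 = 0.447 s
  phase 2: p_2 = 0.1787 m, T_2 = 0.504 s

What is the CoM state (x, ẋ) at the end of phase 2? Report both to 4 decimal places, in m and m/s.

x = 1.5188, ẋ = 5.5649

phase 1: p=-0.1777, T=0.447, ωT=1.795510, cosh=3.094293, sinh=2.928250; start (x,ẋ)=(-0.078100, 0.077700) → end (x,ẋ)=(0.187135, 1.411941)
phase 2: p=0.1787, T=0.504, ωT=2.024467, cosh=3.852070, sinh=3.720006; start (x,ẋ)=(0.187135, 1.411941) → end (x,ẋ)=(1.518807, 5.564935)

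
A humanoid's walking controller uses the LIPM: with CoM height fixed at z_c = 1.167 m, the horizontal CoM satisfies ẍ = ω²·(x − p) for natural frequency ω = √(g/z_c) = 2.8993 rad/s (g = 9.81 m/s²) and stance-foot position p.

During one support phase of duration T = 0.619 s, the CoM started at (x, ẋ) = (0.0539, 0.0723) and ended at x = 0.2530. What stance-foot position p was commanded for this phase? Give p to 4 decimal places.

ωT = 2.8993·0.619 = 1.794667; cosh(ωT) = 3.091826, sinh(ωT) = 2.925643
x(T) = p + (x₀−p)·cosh(ωT) + (ẋ₀/ω)·sinh(ωT) ⇒ p·(1 − cosh) = x(T) − x₀·cosh − (ẋ₀/ω)·sinh
numerator   = 0.2530 − (0.0539)·3.091826 − (0.0723/2.8993)·2.925643 = 0.013394
denominator = 1 − 3.091826 = -2.091826
p = 0.013394 / -2.091826 = -0.0064

p = -0.0064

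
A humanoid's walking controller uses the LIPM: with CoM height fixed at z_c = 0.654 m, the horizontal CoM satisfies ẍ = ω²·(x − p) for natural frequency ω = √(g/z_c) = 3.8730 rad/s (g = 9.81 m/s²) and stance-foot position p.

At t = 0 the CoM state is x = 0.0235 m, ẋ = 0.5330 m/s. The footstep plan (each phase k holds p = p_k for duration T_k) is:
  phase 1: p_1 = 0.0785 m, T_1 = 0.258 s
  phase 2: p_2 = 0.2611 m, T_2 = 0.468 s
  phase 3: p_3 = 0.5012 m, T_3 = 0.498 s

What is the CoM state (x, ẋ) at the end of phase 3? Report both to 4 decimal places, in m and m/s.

x = 0.5359, ẋ = 0.2929

phase 1: p=0.0785, T=0.258, ωT=0.999234, cosh=1.542181, sinh=1.174020; start (x,ẋ)=(0.023500, 0.533000) → end (x,ẋ)=(0.155248, 0.571899)
phase 2: p=0.2611, T=0.468, ωT=1.812564, cosh=3.144685, sinh=2.981450; start (x,ẋ)=(0.155248, 0.571899) → end (x,ẋ)=(0.368478, 0.576151)
phase 3: p=0.5012, T=0.498, ωT=1.928754, cosh=3.513130, sinh=3.367801; start (x,ẋ)=(0.368478, 0.576151) → end (x,ẋ)=(0.535928, 0.292938)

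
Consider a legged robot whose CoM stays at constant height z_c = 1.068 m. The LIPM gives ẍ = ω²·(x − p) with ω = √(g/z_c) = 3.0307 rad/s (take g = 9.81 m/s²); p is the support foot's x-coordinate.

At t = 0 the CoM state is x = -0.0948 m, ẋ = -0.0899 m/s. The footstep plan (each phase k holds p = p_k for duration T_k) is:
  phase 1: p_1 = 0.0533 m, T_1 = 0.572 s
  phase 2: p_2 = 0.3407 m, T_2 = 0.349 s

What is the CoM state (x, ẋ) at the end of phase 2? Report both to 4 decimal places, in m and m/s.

x = -1.5756, ẋ = -5.4832

phase 1: p=0.0533, T=0.572, ωT=1.733560, cosh=2.918714, sinh=2.742059; start (x,ẋ)=(-0.094800, -0.089900) → end (x,ẋ)=(-0.460299, -1.493156)
phase 2: p=0.3407, T=0.349, ωT=1.057714, cosh=1.613515, sinh=1.266266; start (x,ẋ)=(-0.460299, -1.493156) → end (x,ẋ)=(-1.575585, -5.483204)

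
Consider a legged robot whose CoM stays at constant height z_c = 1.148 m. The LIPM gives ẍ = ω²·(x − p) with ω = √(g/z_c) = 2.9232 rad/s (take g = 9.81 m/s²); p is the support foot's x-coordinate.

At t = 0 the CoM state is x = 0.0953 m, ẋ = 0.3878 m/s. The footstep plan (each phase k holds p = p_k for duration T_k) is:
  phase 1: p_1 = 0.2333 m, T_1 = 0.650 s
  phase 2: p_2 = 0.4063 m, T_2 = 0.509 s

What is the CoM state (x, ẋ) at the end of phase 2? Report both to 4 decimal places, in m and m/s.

x = -0.0798, ẋ = -1.2801

phase 1: p=0.2333, T=0.650, ωT=1.900080, cosh=3.417993, sinh=3.268436; start (x,ẋ)=(0.095300, 0.387800) → end (x,ẋ)=(0.195217, 0.007005)
phase 2: p=0.4063, T=0.509, ωT=1.487909, cosh=2.326835, sinh=2.100991; start (x,ẋ)=(0.195217, 0.007005) → end (x,ẋ)=(-0.079821, -1.280091)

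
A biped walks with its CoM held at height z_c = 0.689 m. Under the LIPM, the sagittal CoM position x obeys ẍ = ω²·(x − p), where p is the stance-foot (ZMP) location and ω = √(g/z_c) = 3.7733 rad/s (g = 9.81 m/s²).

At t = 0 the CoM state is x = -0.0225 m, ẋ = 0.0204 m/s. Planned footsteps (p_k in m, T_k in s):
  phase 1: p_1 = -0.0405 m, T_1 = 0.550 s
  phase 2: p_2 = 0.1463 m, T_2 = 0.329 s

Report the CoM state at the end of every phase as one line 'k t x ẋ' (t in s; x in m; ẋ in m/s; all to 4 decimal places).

phase 1: p=-0.0405, T=0.550, ωT=2.075315, cosh=4.046286, sinh=3.920769; start (x,ẋ)=(-0.022500, 0.020400) → end (x,ẋ)=(0.053530, 0.348841)
phase 2: p=0.1463, T=0.329, ωT=1.241416, cosh=1.874742, sinh=1.585767; start (x,ẋ)=(0.053530, 0.348841) → end (x,ẋ)=(0.118985, 0.098892)

1 0.5500 0.0535 0.3488
2 0.8790 0.1190 0.0989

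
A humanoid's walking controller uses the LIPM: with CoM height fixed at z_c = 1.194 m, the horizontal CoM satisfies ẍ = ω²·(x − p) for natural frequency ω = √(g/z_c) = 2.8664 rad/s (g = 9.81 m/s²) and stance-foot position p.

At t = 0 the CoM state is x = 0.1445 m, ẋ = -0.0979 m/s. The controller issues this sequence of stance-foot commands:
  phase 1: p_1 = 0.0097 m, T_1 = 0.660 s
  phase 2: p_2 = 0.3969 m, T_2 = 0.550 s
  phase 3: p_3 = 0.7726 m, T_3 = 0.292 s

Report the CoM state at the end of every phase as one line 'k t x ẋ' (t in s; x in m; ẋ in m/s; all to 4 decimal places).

phase 1: p=0.0097, T=0.660, ωT=1.891824, cosh=3.391125, sinh=3.240328; start (x,ẋ)=(0.144500, -0.097900) → end (x,ẋ)=(0.356152, 0.920042)
phase 2: p=0.3969, T=0.550, ωT=1.576520, cosh=2.522392, sinh=2.315698; start (x,ẋ)=(0.356152, 0.920042) → end (x,ẋ)=(1.037399, 2.050234)
phase 3: p=0.7726, T=0.292, ωT=0.836989, cosh=1.371207, sinh=0.938195; start (x,ẋ)=(1.037399, 2.050234) → end (x,ẋ)=(1.806752, 3.523405)

1 0.6600 0.3562 0.9200
2 1.2100 1.0374 2.0502
3 1.5020 1.8068 3.5234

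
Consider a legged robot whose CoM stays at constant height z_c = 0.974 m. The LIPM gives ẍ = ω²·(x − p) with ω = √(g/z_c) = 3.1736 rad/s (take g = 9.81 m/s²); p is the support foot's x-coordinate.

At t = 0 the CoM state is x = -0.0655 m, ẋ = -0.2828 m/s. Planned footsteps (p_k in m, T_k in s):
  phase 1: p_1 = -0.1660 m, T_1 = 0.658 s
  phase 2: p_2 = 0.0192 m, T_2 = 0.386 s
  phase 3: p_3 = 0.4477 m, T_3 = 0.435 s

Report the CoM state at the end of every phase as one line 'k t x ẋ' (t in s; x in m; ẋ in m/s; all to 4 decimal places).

phase 1: p=-0.1660, T=0.658, ωT=2.088229, cosh=4.097257, sinh=3.973351; start (x,ẋ)=(-0.065500, -0.282800) → end (x,ẋ)=(-0.108292, 0.108583)
phase 2: p=0.0192, T=0.386, ωT=1.225010, cosh=1.848977, sinh=1.555222; start (x,ẋ)=(-0.108292, 0.108583) → end (x,ẋ)=(-0.163318, -0.428486)
phase 3: p=0.4477, T=0.435, ωT=1.380516, cosh=2.114201, sinh=1.862752; start (x,ẋ)=(-0.163318, -0.428486) → end (x,ẋ)=(-1.095616, -4.518018)

1 0.6580 -0.1083 0.1086
2 1.0440 -0.1633 -0.4285
3 1.4790 -1.0956 -4.5180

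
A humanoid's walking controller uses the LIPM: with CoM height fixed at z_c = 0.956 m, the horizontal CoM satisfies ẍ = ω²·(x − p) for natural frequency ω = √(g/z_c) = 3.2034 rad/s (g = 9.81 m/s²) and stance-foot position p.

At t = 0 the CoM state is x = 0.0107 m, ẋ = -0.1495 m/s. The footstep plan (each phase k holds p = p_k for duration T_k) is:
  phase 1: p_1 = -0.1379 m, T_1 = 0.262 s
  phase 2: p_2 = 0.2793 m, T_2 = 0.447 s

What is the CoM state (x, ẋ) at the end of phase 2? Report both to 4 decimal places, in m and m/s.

x = -0.1399, ẋ = -1.0882

phase 1: p=-0.1379, T=0.262, ωT=0.839291, cosh=1.373371, sinh=0.941354; start (x,ẋ)=(0.010700, -0.149500) → end (x,ẋ)=(0.022251, 0.242789)
phase 2: p=0.2793, T=0.447, ωT=1.431920, cosh=2.212790, sinh=1.973940; start (x,ẋ)=(0.022251, 0.242789) → end (x,ẋ)=(-0.139889, -1.088163)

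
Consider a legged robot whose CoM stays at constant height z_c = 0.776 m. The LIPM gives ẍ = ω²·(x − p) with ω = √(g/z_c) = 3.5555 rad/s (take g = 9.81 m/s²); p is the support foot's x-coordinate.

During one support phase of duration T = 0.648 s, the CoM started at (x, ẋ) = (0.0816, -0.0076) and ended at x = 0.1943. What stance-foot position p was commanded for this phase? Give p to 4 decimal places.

p = 0.0512

ωT = 3.5555·0.648 = 2.303964; cosh(ωT) = 5.056830, sinh(ωT) = 4.956968
x(T) = p + (x₀−p)·cosh(ωT) + (ẋ₀/ω)·sinh(ωT) ⇒ p·(1 − cosh) = x(T) − x₀·cosh − (ẋ₀/ω)·sinh
numerator   = 0.1943 − (0.0816)·5.056830 − (-0.0076/3.5555)·4.956968 = -0.207742
denominator = 1 − 5.056830 = -4.056830
p = -0.207742 / -4.056830 = 0.0512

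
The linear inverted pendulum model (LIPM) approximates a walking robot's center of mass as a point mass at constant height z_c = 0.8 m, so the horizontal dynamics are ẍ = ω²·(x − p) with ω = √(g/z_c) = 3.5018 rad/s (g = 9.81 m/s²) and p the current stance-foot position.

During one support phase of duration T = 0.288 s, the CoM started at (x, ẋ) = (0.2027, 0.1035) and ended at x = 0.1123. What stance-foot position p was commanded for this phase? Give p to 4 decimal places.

p = 0.4296

ωT = 3.5018·0.288 = 1.008518; cosh(ωT) = 1.553148, sinh(ωT) = 1.188389
x(T) = p + (x₀−p)·cosh(ωT) + (ẋ₀/ω)·sinh(ωT) ⇒ p·(1 − cosh) = x(T) − x₀·cosh − (ẋ₀/ω)·sinh
numerator   = 0.1123 − (0.2027)·1.553148 − (0.1035/3.5018)·1.188389 = -0.237647
denominator = 1 − 1.553148 = -0.553148
p = -0.237647 / -0.553148 = 0.4296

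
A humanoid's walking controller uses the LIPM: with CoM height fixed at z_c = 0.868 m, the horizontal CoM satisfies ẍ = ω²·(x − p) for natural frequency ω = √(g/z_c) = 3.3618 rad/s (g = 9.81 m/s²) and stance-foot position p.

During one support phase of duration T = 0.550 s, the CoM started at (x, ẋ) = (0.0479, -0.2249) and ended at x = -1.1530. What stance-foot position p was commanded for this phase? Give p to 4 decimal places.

ωT = 3.3618·0.550 = 1.848990; cosh(ωT) = 3.255398, sinh(ωT) = 3.098002
x(T) = p + (x₀−p)·cosh(ωT) + (ẋ₀/ω)·sinh(ωT) ⇒ p·(1 − cosh) = x(T) − x₀·cosh − (ẋ₀/ω)·sinh
numerator   = -1.1530 − (0.0479)·3.255398 − (-0.2249/3.3618)·3.098002 = -1.101681
denominator = 1 − 3.255398 = -2.255398
p = -1.101681 / -2.255398 = 0.4885

p = 0.4885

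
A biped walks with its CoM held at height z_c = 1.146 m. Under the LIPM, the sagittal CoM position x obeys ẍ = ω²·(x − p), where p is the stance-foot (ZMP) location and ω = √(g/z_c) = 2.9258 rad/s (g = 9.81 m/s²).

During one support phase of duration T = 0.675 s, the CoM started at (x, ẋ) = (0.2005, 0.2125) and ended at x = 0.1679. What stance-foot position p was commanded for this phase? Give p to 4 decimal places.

ωT = 2.9258·0.675 = 1.974915; cosh(ωT) = 3.672390, sinh(ωT) = 3.533617
x(T) = p + (x₀−p)·cosh(ωT) + (ẋ₀/ω)·sinh(ωT) ⇒ p·(1 − cosh) = x(T) − x₀·cosh − (ẋ₀/ω)·sinh
numerator   = 0.1679 − (0.2005)·3.672390 − (0.2125/2.9258)·3.533617 = -0.825060
denominator = 1 − 3.672390 = -2.672390
p = -0.825060 / -2.672390 = 0.3087

p = 0.3087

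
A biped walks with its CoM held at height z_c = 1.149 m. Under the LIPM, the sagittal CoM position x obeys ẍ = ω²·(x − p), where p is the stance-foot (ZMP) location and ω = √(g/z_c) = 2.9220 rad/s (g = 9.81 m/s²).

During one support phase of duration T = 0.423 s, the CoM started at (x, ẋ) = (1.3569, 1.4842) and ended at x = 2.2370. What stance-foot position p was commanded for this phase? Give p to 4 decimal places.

p = 1.2648

ωT = 2.9220·0.423 = 1.236006; cosh(ωT) = 1.866191, sinh(ωT) = 1.575648
x(T) = p + (x₀−p)·cosh(ωT) + (ẋ₀/ω)·sinh(ωT) ⇒ p·(1 − cosh) = x(T) − x₀·cosh − (ẋ₀/ω)·sinh
numerator   = 2.2370 − (1.3569)·1.866191 − (1.4842/2.9220)·1.575648 = -1.095569
denominator = 1 − 1.866191 = -0.866191
p = -1.095569 / -0.866191 = 1.2648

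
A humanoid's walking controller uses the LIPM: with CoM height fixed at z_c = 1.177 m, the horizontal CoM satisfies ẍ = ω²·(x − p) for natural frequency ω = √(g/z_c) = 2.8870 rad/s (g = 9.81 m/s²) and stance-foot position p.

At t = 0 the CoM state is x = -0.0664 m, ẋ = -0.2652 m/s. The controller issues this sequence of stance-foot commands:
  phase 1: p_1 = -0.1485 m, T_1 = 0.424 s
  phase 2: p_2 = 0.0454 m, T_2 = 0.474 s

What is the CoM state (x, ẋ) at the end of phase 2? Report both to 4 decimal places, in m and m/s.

phase 1: p=-0.1485, T=0.424, ωT=1.224088, cosh=1.847544, sinh=1.553519; start (x,ẋ)=(-0.066400, -0.265200) → end (x,ẋ)=(-0.139523, -0.121750)
phase 2: p=0.0454, T=0.474, ωT=1.368438, cosh=2.091856, sinh=1.837352; start (x,ẋ)=(-0.139523, -0.121750) → end (x,ẋ)=(-0.418916, -1.235594)

x = -0.4189, ẋ = -1.2356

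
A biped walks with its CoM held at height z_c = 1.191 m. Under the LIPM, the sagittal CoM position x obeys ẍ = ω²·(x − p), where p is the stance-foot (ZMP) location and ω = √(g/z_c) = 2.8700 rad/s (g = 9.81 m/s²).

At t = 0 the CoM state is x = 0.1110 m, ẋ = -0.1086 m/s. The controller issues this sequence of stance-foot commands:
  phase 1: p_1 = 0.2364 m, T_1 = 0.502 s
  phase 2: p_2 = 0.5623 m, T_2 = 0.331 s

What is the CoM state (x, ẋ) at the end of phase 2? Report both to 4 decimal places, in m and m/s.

x = -0.8174, ẋ = -3.5751

phase 1: p=0.2364, T=0.502, ωT=1.440740, cosh=2.230286, sinh=1.993534; start (x,ẋ)=(0.111000, -0.108600) → end (x,ẋ)=(-0.118713, -0.959678)
phase 2: p=0.5623, T=0.331, ωT=0.949970, cosh=1.486192, sinh=1.099440; start (x,ẋ)=(-0.118713, -0.959678) → end (x,ẋ)=(-0.817449, -3.575128)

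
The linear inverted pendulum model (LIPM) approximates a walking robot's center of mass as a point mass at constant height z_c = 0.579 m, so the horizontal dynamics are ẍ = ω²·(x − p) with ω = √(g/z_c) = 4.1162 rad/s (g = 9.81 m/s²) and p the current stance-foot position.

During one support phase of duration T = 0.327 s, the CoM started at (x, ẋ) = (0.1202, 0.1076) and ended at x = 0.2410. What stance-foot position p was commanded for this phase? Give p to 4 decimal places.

p = 0.0498

ωT = 4.1162·0.327 = 1.345997; cosh(ωT) = 2.051148, sinh(ωT) = 1.790868
x(T) = p + (x₀−p)·cosh(ωT) + (ẋ₀/ω)·sinh(ωT) ⇒ p·(1 − cosh) = x(T) − x₀·cosh − (ẋ₀/ω)·sinh
numerator   = 0.2410 − (0.1202)·2.051148 − (0.1076/4.1162)·1.790868 = -0.052362
denominator = 1 − 2.051148 = -1.051148
p = -0.052362 / -1.051148 = 0.0498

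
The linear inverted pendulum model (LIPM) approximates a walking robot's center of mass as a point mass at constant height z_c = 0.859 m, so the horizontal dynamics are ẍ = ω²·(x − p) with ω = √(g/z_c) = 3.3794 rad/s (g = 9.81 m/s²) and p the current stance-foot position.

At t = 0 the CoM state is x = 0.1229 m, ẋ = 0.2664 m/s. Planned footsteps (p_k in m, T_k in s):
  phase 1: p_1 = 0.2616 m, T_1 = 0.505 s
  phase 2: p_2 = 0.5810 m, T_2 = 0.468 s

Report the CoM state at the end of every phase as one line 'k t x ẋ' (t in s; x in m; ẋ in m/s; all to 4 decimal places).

1 0.5050 0.0769 -0.4907
2 0.9730 -1.0345 -5.2100

phase 1: p=0.2616, T=0.505, ωT=1.706597, cosh=2.845830, sinh=2.664348; start (x,ẋ)=(0.122900, 0.266400) → end (x,ẋ)=(0.076915, -0.490711)
phase 2: p=0.5810, T=0.468, ωT=1.581559, cosh=2.534093, sinh=2.328439; start (x,ẋ)=(0.076915, -0.490711) → end (x,ẋ)=(-1.034502, -5.210012)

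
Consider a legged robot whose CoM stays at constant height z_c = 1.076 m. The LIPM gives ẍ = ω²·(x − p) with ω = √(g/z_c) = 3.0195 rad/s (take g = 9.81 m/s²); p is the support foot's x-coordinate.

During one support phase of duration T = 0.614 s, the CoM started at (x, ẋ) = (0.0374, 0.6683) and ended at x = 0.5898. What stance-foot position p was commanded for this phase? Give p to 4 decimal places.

ωT = 3.0195·0.614 = 1.853973; cosh(ωT) = 3.270876, sinh(ωT) = 3.114262
x(T) = p + (x₀−p)·cosh(ωT) + (ẋ₀/ω)·sinh(ωT) ⇒ p·(1 − cosh) = x(T) − x₀·cosh − (ẋ₀/ω)·sinh
numerator   = 0.5898 − (0.0374)·3.270876 − (0.6683/3.0195)·3.114262 = -0.221804
denominator = 1 − 3.270876 = -2.270876
p = -0.221804 / -2.270876 = 0.0977

p = 0.0977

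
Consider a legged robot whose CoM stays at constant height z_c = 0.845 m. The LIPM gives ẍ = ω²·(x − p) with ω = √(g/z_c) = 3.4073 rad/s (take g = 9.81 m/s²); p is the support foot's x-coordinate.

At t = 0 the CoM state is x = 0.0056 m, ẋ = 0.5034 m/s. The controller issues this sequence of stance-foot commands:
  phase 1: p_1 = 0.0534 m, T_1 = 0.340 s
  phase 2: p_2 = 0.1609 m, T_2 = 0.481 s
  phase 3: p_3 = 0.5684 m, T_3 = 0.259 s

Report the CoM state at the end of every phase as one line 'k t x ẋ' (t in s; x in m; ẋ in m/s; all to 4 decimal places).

phase 1: p=0.0534, T=0.340, ωT=1.158482, cosh=1.749529, sinh=1.435566; start (x,ẋ)=(0.005600, 0.503400) → end (x,ẋ)=(0.181865, 0.646904)
phase 2: p=0.1609, T=0.481, ωT=1.638911, cosh=2.671876, sinh=2.477684; start (x,ẋ)=(0.181865, 0.646904) → end (x,ẋ)=(0.687325, 1.905440)
phase 3: p=0.5684, T=0.259, ωT=0.882491, cosh=1.415332, sinh=1.001580; start (x,ẋ)=(0.687325, 1.905440) → end (x,ẋ)=(1.296826, 3.102684)

1 0.3400 0.1819 0.6469
2 0.8210 0.6873 1.9054
3 1.0800 1.2968 3.1027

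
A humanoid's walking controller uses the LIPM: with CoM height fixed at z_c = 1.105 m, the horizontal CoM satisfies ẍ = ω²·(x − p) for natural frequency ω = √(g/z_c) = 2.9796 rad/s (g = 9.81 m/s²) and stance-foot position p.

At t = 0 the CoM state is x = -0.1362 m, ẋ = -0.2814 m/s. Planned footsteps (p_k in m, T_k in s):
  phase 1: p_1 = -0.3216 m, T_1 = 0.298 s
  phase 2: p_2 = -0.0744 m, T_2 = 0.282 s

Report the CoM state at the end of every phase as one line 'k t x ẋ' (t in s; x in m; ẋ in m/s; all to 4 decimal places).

1 0.2980 -0.1535 0.1577
2 0.5800 -0.1332 -0.0054

phase 1: p=-0.3216, T=0.298, ωT=0.887921, cosh=1.420791, sinh=1.009281; start (x,ẋ)=(-0.136200, -0.281400) → end (x,ẋ)=(-0.153504, 0.157734)
phase 2: p=-0.0744, T=0.282, ωT=0.840247, cosh=1.374272, sinh=0.942668; start (x,ẋ)=(-0.153504, 0.157734) → end (x,ẋ)=(-0.133207, -0.005416)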